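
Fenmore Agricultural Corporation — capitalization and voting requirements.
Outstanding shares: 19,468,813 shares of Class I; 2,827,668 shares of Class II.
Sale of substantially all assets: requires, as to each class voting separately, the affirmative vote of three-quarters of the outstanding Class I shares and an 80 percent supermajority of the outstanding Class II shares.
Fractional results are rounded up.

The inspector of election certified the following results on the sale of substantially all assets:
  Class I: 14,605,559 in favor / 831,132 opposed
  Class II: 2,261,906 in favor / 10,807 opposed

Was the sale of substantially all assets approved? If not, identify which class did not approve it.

Class I: 3/4 of 19468813 = 14601609.75, rounded up to 14601610; 14,601,610 required, 14,605,559 in favor — approved.
Class II: 4/5 of 2827668 = 2262134.40, rounded up to 2262135; 2,262,135 required, 2,261,906 in favor — not approved.

Not approved — the Class II shares did not give the required vote.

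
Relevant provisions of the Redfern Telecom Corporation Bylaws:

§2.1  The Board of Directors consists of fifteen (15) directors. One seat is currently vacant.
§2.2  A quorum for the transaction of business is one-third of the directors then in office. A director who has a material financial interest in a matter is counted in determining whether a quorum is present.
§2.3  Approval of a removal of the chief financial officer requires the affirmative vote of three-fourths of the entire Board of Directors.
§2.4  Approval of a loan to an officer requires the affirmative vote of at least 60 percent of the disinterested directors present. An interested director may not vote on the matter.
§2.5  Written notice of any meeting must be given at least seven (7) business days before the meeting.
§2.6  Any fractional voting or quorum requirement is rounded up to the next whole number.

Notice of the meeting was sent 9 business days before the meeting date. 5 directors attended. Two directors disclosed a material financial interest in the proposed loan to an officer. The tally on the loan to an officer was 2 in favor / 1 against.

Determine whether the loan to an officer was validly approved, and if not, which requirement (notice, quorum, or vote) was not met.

Notice: 9 business days given; 7 required (9 ≥ 7). Satisfied.
Quorum: 5 present (interested directors count toward quorum); quorum is 5. Satisfied.
Vote: the loan to an officer requires three-fifths of the disinterested directors present (5 − 2 = 3). 3/5 of 3 = 1.80, rounded up to 2, so 2 affirmative votes are needed; 2 voted in favor. Satisfied.

Valid — all requirements satisfied.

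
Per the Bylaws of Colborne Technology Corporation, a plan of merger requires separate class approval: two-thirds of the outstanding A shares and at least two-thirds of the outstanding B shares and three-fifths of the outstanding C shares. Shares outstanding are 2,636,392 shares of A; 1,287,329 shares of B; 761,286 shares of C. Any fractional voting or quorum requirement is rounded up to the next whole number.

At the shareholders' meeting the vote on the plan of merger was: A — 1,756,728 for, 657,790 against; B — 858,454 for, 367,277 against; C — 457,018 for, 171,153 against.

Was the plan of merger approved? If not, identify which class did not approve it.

Not approved — the A shares did not give the required vote.

A: 2/3 of 2636392 = 1757594.67, rounded up to 1757595; 1,757,595 required, 1,756,728 in favor — not approved.
B: 2/3 of 1287329 = 858219.33, rounded up to 858220; 858,220 required, 858,454 in favor — approved.
C: 3/5 of 761286 = 456771.60, rounded up to 456772; 456,772 required, 457,018 in favor — approved.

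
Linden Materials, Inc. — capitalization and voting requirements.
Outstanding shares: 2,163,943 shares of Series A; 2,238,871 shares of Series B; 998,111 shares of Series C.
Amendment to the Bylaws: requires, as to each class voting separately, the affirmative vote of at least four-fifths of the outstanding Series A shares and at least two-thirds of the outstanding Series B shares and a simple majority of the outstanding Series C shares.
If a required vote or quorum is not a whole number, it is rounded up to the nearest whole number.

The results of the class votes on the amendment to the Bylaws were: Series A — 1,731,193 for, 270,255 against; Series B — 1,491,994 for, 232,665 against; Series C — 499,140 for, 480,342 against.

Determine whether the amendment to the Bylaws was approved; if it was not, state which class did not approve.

Series A: 4/5 of 2163943 = 1731154.40, rounded up to 1731155; 1,731,155 required, 1,731,193 in favor — approved.
Series B: 2/3 of 2238871 = 1492580.67, rounded up to 1492581; 1,492,581 required, 1,491,994 in favor — not approved.
Series C: a majority of 998111 is 499056; 499,056 required, 499,140 in favor — approved.

Not approved — the Series B shares did not give the required vote.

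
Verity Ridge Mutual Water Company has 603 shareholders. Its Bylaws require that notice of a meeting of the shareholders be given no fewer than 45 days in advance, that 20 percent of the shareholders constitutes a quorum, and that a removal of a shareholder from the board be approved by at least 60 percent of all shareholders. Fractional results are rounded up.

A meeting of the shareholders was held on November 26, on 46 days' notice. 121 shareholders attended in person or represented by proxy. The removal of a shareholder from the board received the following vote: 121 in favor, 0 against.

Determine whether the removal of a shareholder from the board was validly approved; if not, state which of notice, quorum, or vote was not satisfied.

Notice: 46 days given; 45 required. Satisfied.
Quorum: 20% of 603 = 120.60, rounded up to 121; 121 present. Satisfied.
Vote: requires three-fifths of all shareholders (603); 3/5 of 603 = 361.80, rounded up to 362, so 362 needed; 121 in favor. Not satisfied.

Invalid — vote requirement not satisfied.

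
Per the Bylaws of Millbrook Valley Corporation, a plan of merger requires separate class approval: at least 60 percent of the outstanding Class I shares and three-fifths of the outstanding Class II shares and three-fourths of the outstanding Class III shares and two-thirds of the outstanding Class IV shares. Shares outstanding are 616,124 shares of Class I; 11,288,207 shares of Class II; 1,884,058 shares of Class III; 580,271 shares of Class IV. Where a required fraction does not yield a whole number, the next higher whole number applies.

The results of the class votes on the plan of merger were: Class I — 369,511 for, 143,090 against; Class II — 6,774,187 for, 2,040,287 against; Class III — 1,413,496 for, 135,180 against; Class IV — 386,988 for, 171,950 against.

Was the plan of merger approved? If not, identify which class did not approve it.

Class I: 3/5 of 616124 = 369674.40, rounded up to 369675; 369,675 required, 369,511 in favor — not approved.
Class II: 3/5 of 11288207 = 6772924.20, rounded up to 6772925; 6,772,925 required, 6,774,187 in favor — approved.
Class III: 3/4 of 1884058 = 1413043.50, rounded up to 1413044; 1,413,044 required, 1,413,496 in favor — approved.
Class IV: 2/3 of 580271 = 386847.33, rounded up to 386848; 386,848 required, 386,988 in favor — approved.

Not approved — the Class I shares did not give the required vote.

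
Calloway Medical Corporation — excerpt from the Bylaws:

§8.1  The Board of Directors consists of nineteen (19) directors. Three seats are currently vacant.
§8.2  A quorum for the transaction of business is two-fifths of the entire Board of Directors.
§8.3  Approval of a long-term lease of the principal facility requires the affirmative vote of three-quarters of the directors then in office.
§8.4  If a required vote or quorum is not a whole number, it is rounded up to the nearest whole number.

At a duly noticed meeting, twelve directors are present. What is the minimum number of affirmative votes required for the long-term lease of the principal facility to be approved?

The long-term lease of the principal facility requires three-fourths of the directors then in office (16).
3/4 of 16 = 12.

12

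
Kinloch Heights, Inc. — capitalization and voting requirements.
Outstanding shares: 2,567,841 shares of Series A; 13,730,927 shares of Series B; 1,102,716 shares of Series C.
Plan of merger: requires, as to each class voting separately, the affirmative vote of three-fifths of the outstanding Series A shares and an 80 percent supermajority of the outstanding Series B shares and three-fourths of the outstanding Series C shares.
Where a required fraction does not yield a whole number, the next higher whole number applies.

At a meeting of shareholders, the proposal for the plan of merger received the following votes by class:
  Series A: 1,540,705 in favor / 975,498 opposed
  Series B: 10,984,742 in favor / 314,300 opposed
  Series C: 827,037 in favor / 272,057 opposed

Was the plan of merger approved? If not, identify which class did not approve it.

Approved — every class gave the required vote.

Series A: 3/5 of 2567841 = 1540704.60, rounded up to 1540705; 1,540,705 required, 1,540,705 in favor — approved.
Series B: 4/5 of 13730927 = 10984741.60, rounded up to 10984742; 10,984,742 required, 10,984,742 in favor — approved.
Series C: 3/4 of 1102716 = 827037; 827,037 required, 827,037 in favor — approved.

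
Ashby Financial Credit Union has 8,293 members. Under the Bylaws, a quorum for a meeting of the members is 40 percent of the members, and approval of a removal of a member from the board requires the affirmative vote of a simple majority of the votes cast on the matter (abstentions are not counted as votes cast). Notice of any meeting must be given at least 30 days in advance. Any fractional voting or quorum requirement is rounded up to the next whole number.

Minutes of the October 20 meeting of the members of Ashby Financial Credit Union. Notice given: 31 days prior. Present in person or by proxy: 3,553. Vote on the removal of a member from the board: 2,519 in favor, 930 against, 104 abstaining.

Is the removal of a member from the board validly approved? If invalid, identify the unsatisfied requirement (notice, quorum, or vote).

Valid — all requirements satisfied.

Notice: 31 days given; 30 required. Satisfied.
Quorum: 40% of 8,293 = 3,317.20, rounded up to 3,318; 3,553 present. Satisfied.
Vote: requires a majority of the votes cast (3,553 − 104 abstaining = 3,449); a majority of 3449 is 1725, so 1,725 needed; 2,519 in favor. Satisfied.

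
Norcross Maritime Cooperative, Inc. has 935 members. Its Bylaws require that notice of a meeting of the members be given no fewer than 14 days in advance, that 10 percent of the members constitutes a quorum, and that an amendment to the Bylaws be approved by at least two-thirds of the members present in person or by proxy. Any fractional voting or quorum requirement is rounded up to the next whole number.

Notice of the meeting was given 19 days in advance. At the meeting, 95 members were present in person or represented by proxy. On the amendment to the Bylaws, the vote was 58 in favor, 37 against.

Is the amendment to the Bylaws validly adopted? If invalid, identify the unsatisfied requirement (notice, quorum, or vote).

Notice: 19 days given; 14 required. Satisfied.
Quorum: 10% of 935 = 93.50, rounded up to 94; 95 present. Satisfied.
Vote: requires two-thirds of those present (95); 2/3 of 95 = 63.33, rounded up to 64, so 64 needed; 58 in favor. Not satisfied.

Invalid — vote requirement not satisfied.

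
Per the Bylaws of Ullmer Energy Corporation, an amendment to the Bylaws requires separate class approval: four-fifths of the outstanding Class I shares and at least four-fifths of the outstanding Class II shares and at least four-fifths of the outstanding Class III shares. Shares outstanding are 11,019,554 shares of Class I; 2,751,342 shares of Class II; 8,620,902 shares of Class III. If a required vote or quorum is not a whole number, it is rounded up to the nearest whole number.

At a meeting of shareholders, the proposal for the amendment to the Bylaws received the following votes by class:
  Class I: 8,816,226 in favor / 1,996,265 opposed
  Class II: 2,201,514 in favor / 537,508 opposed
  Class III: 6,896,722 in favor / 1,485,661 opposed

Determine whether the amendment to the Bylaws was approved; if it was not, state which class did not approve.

Class I: 4/5 of 11019554 = 8815643.20, rounded up to 8815644; 8,815,644 required, 8,816,226 in favor — approved.
Class II: 4/5 of 2751342 = 2201073.60, rounded up to 2201074; 2,201,074 required, 2,201,514 in favor — approved.
Class III: 4/5 of 8620902 = 6896721.60, rounded up to 6896722; 6,896,722 required, 6,896,722 in favor — approved.

Approved — every class gave the required vote.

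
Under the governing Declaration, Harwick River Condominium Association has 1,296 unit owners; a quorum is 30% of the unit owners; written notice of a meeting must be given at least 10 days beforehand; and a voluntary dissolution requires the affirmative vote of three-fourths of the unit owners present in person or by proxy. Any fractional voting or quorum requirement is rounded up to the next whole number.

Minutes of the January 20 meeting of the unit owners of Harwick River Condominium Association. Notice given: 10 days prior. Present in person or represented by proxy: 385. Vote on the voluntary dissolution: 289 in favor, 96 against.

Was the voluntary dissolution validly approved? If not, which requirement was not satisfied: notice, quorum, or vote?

Notice: 10 days given; 10 required. Satisfied.
Quorum: 30% of 1,296 = 388.80, rounded up to 389; 385 present. Not satisfied.
Vote: requires three-fourths of those present (385); 3/4 of 385 = 288.75, rounded up to 289, so 289 needed; 289 in favor. Satisfied.

Invalid — quorum requirement not satisfied.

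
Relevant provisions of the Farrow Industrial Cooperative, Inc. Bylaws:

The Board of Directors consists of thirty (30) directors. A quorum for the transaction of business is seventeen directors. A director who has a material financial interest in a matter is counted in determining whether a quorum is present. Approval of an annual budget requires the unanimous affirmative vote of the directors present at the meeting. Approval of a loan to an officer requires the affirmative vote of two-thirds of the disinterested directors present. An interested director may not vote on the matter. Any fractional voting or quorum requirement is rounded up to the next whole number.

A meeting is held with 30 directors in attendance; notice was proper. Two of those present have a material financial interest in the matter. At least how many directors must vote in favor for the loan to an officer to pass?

The loan to an officer requires two-thirds of the disinterested directors present (30 − 2 = 28).
2/3 of 28 = 18.67, rounded up to 19.

19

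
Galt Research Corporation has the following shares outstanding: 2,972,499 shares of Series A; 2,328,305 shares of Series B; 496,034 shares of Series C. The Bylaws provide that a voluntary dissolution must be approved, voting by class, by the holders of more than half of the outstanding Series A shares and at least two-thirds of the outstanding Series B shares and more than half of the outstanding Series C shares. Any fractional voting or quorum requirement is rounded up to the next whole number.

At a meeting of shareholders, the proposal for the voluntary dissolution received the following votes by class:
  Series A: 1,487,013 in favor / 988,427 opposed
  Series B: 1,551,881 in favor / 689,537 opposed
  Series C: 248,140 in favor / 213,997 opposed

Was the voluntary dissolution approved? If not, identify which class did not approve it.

Not approved — the Series B shares did not give the required vote.

Series A: a majority of 2972499 is 1486250; 1,486,250 required, 1,487,013 in favor — approved.
Series B: 2/3 of 2328305 = 1552203.33, rounded up to 1552204; 1,552,204 required, 1,551,881 in favor — not approved.
Series C: a majority of 496034 is 248018; 248,018 required, 248,140 in favor — approved.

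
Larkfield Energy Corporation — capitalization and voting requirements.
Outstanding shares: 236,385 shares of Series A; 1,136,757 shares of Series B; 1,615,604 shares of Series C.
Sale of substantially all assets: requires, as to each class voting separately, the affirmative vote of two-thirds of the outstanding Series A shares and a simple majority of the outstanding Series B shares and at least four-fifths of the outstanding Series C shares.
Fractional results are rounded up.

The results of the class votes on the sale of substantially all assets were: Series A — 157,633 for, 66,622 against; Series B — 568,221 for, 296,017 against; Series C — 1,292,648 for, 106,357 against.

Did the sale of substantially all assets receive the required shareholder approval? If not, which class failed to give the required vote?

Not approved — the Series B shares did not give the required vote.

Series A: 2/3 of 236385 = 157590; 157,590 required, 157,633 in favor — approved.
Series B: a majority of 1136757 is 568379; 568,379 required, 568,221 in favor — not approved.
Series C: 4/5 of 1615604 = 1292483.20, rounded up to 1292484; 1,292,484 required, 1,292,648 in favor — approved.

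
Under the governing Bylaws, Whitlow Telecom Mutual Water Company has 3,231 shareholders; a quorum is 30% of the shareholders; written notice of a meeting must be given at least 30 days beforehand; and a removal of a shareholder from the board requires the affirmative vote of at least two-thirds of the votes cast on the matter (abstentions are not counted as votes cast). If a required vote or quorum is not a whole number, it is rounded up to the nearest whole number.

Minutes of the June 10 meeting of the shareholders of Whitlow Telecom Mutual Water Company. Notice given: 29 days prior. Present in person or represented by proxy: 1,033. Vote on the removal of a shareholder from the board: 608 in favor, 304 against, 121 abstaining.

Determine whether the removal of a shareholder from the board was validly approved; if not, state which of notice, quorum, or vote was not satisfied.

Notice: 29 days given; 30 required. Not satisfied.
Quorum: 30% of 3,231 = 969.30, rounded up to 970; 1,033 present. Satisfied.
Vote: requires two-thirds of the votes cast (1,033 − 121 abstaining = 912); 2/3 of 912 = 608, so 608 needed; 608 in favor. Satisfied.

Invalid — notice requirement not satisfied.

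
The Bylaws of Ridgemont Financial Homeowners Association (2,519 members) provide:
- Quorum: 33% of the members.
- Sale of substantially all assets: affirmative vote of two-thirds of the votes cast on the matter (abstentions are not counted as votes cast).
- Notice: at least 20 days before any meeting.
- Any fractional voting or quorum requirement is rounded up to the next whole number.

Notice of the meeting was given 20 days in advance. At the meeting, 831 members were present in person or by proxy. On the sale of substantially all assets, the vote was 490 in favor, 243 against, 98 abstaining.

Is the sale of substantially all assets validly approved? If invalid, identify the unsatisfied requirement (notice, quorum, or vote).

Notice: 20 days given; 20 required. Satisfied.
Quorum: 33% of 2,519 = 831.27, rounded up to 832; 831 present. Not satisfied.
Vote: requires two-thirds of the votes cast (831 − 98 abstaining = 733); 2/3 of 733 = 488.67, rounded up to 489, so 489 needed; 490 in favor. Satisfied.

Invalid — quorum requirement not satisfied.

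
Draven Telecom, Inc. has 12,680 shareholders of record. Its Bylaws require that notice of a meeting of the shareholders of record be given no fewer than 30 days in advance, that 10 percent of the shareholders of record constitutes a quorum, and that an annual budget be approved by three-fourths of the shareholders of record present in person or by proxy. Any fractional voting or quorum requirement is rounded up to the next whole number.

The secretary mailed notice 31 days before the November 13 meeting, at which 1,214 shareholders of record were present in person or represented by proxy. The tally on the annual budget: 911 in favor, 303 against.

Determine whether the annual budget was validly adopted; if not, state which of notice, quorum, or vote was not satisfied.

Notice: 31 days given; 30 required. Satisfied.
Quorum: 10% of 12,680 = 1,268; 1,214 present. Not satisfied.
Vote: requires three-fourths of those present (1,214); 3/4 of 1214 = 910.50, rounded up to 911, so 911 needed; 911 in favor. Satisfied.

Invalid — quorum requirement not satisfied.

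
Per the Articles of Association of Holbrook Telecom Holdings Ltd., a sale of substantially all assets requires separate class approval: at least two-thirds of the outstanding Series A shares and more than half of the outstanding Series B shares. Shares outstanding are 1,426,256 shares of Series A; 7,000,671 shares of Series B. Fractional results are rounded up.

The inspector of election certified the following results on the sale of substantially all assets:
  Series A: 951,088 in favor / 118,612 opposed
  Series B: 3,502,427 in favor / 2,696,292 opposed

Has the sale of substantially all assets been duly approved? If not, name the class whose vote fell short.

Approved — every class gave the required vote.

Series A: 2/3 of 1426256 = 950837.33, rounded up to 950838; 950,838 required, 951,088 in favor — approved.
Series B: a majority of 7000671 is 3500336; 3,500,336 required, 3,502,427 in favor — approved.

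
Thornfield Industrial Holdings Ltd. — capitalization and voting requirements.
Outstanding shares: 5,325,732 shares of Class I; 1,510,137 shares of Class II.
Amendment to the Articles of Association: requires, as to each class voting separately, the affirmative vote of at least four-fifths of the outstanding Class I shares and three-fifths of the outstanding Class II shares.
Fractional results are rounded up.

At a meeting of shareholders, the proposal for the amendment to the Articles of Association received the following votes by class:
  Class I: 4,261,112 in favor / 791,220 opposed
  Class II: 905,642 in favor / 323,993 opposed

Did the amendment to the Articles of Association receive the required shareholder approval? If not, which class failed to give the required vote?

Class I: 4/5 of 5325732 = 4260585.60, rounded up to 4260586; 4,260,586 required, 4,261,112 in favor — approved.
Class II: 3/5 of 1510137 = 906082.20, rounded up to 906083; 906,083 required, 905,642 in favor — not approved.

Not approved — the Class II shares did not give the required vote.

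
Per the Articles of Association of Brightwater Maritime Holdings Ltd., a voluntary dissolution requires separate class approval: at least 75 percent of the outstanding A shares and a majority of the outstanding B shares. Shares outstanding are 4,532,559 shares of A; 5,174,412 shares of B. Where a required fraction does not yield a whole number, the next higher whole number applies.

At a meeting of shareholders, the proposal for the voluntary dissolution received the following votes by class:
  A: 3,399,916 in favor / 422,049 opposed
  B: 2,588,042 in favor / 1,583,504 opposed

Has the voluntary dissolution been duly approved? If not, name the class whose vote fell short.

A: 3/4 of 4532559 = 3399419.25, rounded up to 3399420; 3,399,420 required, 3,399,916 in favor — approved.
B: a majority of 5174412 is 2587207; 2,587,207 required, 2,588,042 in favor — approved.

Approved — every class gave the required vote.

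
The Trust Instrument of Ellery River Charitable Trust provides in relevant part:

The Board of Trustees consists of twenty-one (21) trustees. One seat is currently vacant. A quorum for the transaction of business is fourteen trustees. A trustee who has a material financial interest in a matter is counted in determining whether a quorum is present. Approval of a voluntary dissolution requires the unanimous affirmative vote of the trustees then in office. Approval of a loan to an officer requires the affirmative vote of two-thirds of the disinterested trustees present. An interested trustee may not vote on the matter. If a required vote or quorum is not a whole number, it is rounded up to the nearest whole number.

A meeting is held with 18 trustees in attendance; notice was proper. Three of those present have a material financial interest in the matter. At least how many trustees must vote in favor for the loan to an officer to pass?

10

The loan to an officer requires two-thirds of the disinterested trustees present (18 − 3 = 15).
2/3 of 15 = 10.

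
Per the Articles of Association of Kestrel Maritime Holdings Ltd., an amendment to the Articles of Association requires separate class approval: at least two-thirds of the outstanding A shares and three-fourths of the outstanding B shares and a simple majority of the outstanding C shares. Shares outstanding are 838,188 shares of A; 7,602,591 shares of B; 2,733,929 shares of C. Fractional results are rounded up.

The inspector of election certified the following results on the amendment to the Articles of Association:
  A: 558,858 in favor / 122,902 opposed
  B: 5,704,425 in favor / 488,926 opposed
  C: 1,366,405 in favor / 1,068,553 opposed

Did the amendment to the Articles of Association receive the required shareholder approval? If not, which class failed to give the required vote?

Not approved — the C shares did not give the required vote.

A: 2/3 of 838188 = 558792; 558,792 required, 558,858 in favor — approved.
B: 3/4 of 7602591 = 5701943.25, rounded up to 5701944; 5,701,944 required, 5,704,425 in favor — approved.
C: a majority of 2733929 is 1366965; 1,366,965 required, 1,366,405 in favor — not approved.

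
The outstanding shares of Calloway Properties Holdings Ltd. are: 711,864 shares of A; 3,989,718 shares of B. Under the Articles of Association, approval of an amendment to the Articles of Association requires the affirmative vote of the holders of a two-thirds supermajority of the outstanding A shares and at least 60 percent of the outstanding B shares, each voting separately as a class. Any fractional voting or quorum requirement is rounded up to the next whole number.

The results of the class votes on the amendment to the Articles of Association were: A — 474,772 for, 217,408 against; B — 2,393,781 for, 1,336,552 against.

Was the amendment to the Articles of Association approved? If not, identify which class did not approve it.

A: 2/3 of 711864 = 474576; 474,576 required, 474,772 in favor — approved.
B: 3/5 of 3989718 = 2393830.80, rounded up to 2393831; 2,393,831 required, 2,393,781 in favor — not approved.

Not approved — the B shares did not give the required vote.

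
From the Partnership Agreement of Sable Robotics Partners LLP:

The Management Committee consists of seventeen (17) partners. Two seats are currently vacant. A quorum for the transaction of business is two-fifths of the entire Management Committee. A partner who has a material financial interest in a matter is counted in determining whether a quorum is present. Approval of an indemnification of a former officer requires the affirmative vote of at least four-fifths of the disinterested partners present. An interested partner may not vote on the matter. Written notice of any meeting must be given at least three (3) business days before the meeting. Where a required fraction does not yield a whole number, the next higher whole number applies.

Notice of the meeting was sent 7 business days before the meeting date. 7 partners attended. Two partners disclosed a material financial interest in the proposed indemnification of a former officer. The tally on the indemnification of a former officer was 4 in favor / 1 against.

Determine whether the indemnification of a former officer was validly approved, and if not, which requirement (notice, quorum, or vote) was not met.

Notice: 7 business days given; 3 required (7 ≥ 3). Satisfied.
Quorum: 7 present (interested partners count toward quorum); quorum is 7. Satisfied.
Vote: the indemnification of a former officer requires four-fifths of the disinterested partners present (7 − 2 = 5). 4/5 of 5 = 4, so 4 affirmative votes are needed; 4 voted in favor. Satisfied.

Valid — all requirements satisfied.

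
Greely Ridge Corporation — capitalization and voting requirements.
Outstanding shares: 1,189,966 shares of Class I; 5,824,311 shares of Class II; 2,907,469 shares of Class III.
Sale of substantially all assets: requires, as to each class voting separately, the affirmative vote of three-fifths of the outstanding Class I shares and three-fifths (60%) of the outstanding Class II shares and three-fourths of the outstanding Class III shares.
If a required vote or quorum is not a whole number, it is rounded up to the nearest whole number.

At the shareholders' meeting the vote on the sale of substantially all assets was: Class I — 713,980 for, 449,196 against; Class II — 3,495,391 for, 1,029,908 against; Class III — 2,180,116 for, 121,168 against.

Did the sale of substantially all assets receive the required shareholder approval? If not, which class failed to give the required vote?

Not approved — the Class III shares did not give the required vote.

Class I: 3/5 of 1189966 = 713979.60, rounded up to 713980; 713,980 required, 713,980 in favor — approved.
Class II: 3/5 of 5824311 = 3494586.60, rounded up to 3494587; 3,494,587 required, 3,495,391 in favor — approved.
Class III: 3/4 of 2907469 = 2180601.75, rounded up to 2180602; 2,180,602 required, 2,180,116 in favor — not approved.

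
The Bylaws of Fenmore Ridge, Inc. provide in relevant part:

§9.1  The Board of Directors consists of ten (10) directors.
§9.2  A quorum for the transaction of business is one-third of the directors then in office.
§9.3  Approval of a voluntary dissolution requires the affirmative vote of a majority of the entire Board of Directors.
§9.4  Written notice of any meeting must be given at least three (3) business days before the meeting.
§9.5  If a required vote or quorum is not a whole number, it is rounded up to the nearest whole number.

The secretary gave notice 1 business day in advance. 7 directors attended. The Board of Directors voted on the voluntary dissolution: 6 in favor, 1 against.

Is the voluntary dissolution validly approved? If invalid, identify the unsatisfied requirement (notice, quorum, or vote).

Invalid — notice requirement not satisfied.

Notice: 1 business day given; 3 required (1 < 3). Not satisfied.
Quorum: 7 present; quorum is 4. Satisfied.
Vote: the voluntary dissolution requires a majority of the entire Board of Directors (10). A majority of 10 is 6, so 6 affirmative votes are needed; 6 voted in favor. Satisfied.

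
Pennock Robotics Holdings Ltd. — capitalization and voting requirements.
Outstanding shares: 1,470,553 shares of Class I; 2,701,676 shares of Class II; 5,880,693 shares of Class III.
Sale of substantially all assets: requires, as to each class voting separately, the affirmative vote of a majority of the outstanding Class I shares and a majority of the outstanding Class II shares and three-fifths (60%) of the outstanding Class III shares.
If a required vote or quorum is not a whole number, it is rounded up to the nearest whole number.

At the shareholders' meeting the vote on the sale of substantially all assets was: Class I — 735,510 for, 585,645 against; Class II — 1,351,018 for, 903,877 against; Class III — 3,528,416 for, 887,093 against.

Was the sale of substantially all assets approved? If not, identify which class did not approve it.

Approved — every class gave the required vote.

Class I: a majority of 1470553 is 735277; 735,277 required, 735,510 in favor — approved.
Class II: a majority of 2701676 is 1350839; 1,350,839 required, 1,351,018 in favor — approved.
Class III: 3/5 of 5880693 = 3528415.80, rounded up to 3528416; 3,528,416 required, 3,528,416 in favor — approved.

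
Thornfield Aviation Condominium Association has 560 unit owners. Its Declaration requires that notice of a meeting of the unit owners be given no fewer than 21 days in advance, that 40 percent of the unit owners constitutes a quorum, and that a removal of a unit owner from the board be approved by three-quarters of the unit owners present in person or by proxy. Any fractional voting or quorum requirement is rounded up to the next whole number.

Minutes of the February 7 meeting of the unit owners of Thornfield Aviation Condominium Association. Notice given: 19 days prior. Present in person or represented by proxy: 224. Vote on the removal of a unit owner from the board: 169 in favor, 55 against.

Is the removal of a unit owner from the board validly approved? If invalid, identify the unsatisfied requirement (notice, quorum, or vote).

Notice: 19 days given; 21 required. Not satisfied.
Quorum: 40% of 560 = 224; 224 present. Satisfied.
Vote: requires three-fourths of those present (224); 3/4 of 224 = 168, so 168 needed; 169 in favor. Satisfied.

Invalid — notice requirement not satisfied.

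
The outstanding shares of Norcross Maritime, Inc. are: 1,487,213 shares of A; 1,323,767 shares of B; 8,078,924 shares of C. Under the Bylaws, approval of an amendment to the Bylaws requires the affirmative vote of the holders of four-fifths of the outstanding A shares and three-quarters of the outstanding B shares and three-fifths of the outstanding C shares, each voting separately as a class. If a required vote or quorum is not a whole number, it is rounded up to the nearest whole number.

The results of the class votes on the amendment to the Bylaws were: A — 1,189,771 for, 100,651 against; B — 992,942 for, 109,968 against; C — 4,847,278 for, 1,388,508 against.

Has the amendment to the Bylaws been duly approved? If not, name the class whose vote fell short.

A: 4/5 of 1487213 = 1189770.40, rounded up to 1189771; 1,189,771 required, 1,189,771 in favor — approved.
B: 3/4 of 1323767 = 992825.25, rounded up to 992826; 992,826 required, 992,942 in favor — approved.
C: 3/5 of 8078924 = 4847354.40, rounded up to 4847355; 4,847,355 required, 4,847,278 in favor — not approved.

Not approved — the C shares did not give the required vote.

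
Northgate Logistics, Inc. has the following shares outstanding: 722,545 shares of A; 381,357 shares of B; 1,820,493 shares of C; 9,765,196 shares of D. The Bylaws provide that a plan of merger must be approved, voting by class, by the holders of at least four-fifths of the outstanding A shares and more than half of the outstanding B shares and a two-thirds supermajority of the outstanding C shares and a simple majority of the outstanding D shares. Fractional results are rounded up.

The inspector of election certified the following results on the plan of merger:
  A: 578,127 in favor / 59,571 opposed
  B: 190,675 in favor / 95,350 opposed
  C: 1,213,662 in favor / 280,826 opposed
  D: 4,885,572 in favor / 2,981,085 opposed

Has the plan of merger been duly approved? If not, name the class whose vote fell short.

A: 4/5 of 722545 = 578036; 578,036 required, 578,127 in favor — approved.
B: a majority of 381357 is 190679; 190,679 required, 190,675 in favor — not approved.
C: 2/3 of 1820493 = 1213662; 1,213,662 required, 1,213,662 in favor — approved.
D: a majority of 9765196 is 4882599; 4,882,599 required, 4,885,572 in favor — approved.

Not approved — the B shares did not give the required vote.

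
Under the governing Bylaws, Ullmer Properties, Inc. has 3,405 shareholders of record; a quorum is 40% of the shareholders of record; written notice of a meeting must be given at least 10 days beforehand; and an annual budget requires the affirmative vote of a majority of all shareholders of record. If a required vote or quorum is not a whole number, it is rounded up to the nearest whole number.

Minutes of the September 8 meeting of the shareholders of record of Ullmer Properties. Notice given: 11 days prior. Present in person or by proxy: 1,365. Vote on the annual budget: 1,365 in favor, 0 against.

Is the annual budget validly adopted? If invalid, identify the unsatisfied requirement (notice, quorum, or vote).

Notice: 11 days given; 10 required. Satisfied.
Quorum: 40% of 3,405 = 1,362; 1,365 present. Satisfied.
Vote: requires a majority of all shareholders of record (3,405); a majority of 3405 is 1703, so 1,703 needed; 1,365 in favor. Not satisfied.

Invalid — vote requirement not satisfied.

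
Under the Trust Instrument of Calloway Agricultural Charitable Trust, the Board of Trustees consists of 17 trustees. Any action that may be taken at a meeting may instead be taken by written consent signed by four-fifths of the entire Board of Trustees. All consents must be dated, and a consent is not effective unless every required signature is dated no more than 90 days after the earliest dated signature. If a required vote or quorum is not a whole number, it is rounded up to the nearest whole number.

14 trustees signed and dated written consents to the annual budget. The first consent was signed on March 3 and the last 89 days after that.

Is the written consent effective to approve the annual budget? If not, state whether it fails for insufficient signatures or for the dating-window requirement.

Effective — both the signature and dating-window requirements are satisfied.

Signatures required: four-fifths of 17 — 4/5 of 17 = 13.60, rounded up to 14, so 14 needed; 14 signed. Sufficient.
Dating window: the latest signature is 89 days after the earliest; the limit is 90 days. Within the window.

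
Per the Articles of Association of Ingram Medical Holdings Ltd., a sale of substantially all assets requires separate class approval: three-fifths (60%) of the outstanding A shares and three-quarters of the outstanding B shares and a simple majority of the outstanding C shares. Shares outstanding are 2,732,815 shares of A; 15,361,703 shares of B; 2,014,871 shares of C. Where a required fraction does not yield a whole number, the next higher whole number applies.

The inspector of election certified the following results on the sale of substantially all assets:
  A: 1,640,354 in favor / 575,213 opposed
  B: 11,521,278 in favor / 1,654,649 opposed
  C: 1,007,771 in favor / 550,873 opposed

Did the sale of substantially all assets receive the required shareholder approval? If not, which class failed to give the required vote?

Approved — every class gave the required vote.

A: 3/5 of 2732815 = 1639689; 1,639,689 required, 1,640,354 in favor — approved.
B: 3/4 of 15361703 = 11521277.25, rounded up to 11521278; 11,521,278 required, 11,521,278 in favor — approved.
C: a majority of 2014871 is 1007436; 1,007,436 required, 1,007,771 in favor — approved.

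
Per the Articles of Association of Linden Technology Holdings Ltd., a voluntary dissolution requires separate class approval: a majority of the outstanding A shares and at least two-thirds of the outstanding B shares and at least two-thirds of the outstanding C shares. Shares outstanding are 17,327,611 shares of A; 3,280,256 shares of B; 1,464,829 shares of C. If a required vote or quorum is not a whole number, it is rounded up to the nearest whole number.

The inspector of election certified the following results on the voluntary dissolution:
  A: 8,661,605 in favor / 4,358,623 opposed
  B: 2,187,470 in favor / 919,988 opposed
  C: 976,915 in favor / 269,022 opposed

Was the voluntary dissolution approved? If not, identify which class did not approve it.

Not approved — the A shares did not give the required vote.

A: a majority of 17327611 is 8663806; 8,663,806 required, 8,661,605 in favor — not approved.
B: 2/3 of 3280256 = 2186837.33, rounded up to 2186838; 2,186,838 required, 2,187,470 in favor — approved.
C: 2/3 of 1464829 = 976552.67, rounded up to 976553; 976,553 required, 976,915 in favor — approved.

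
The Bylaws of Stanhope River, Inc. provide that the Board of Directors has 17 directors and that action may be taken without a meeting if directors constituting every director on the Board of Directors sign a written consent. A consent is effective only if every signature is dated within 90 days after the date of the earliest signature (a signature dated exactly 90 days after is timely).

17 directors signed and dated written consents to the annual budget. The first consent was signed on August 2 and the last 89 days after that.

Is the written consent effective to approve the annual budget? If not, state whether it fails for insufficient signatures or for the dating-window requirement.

Effective — both the signature and dating-window requirements are satisfied.

Signatures required: all of 17 — unanimous means all 17, so 17 needed; 17 signed. Sufficient.
Dating window: the latest signature is 89 days after the earliest; the limit is 90 days. Within the window.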